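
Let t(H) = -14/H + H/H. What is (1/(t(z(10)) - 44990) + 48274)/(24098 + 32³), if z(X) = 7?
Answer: 2171895533/2558458206 ≈ 0.84891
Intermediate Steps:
t(H) = 1 - 14/H (t(H) = -14/H + 1 = 1 - 14/H)
(1/(t(z(10)) - 44990) + 48274)/(24098 + 32³) = (1/((-14 + 7)/7 - 44990) + 48274)/(24098 + 32³) = (1/((⅐)*(-7) - 44990) + 48274)/(24098 + 32768) = (1/(-1 - 44990) + 48274)/56866 = (1/(-44991) + 48274)*(1/56866) = (-1/44991 + 48274)*(1/56866) = (2171895533/44991)*(1/56866) = 2171895533/2558458206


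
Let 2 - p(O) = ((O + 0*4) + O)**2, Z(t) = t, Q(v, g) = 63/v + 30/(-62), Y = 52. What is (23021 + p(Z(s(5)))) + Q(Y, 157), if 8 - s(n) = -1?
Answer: 36591961/1612 ≈ 22700.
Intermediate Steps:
s(n) = 9 (s(n) = 8 - 1*(-1) = 8 + 1 = 9)
Q(v, g) = -15/31 + 63/v (Q(v, g) = 63/v + 30*(-1/62) = 63/v - 15/31 = -15/31 + 63/v)
p(O) = 2 - 4*O**2 (p(O) = 2 - ((O + 0*4) + O)**2 = 2 - ((O + 0) + O)**2 = 2 - (O + O)**2 = 2 - (2*O)**2 = 2 - 4*O**2)
(23021 + p(Z(s(5)))) + Q(Y, 157) = (23021 + (2 - 4*9**2)) + (-15/31 + 63/52) = (23021 + (2 - 4*81)) + (-15/31 + 63*(1/52)) = (23021 + (2 - 324)) + (-15/31 + 63/52) = (23021 - 322) + 1173/1612 = 22699 + 1173/1612 = 36591961/1612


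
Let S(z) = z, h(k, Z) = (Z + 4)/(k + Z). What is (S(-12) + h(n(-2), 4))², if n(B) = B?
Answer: 64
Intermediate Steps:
h(k, Z) = (4 + Z)/(Z + k)
(S(-12) + h(n(-2), 4))² = (-12 + (4 + 4)/(4 - 2))² = (-12 + 8/2)² = (-12 + (½)*8)² = (-12 + 4)² = (-8)² = 64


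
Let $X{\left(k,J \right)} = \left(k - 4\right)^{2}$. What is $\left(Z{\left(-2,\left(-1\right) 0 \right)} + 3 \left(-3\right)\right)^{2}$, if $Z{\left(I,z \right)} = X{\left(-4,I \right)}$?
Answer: $3025$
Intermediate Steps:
$X{\left(k,J \right)} = \left(-4 + k\right)^{2}$
$Z{\left(I,z \right)} = 64$ ($Z{\left(I,z \right)} = \left(-4 - 4\right)^{2} = \left(-8\right)^{2} = 64$)
$\left(Z{\left(-2,\left(-1\right) 0 \right)} + 3 \left(-3\right)\right)^{2} = \left(64 + 3 \left(-3\right)\right)^{2} = \left(64 - 9\right)^{2} = 55^{2} = 3025$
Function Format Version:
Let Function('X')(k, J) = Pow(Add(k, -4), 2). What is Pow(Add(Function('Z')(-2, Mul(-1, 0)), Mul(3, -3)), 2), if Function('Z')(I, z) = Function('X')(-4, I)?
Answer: 3025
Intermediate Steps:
Function('X')(k, J) = Pow(Add(-4, k), 2)
Function('Z')(I, z) = 64 (Function('Z')(I, z) = Pow(Add(-4, -4), 2) = Pow(-8, 2) = 64)
Pow(Add(Function('Z')(-2, Mul(-1, 0)), Mul(3, -3)), 2) = Pow(Add(64, Mul(3, -3)), 2) = Pow(Add(64, -9), 2) = Pow(55, 2) = 3025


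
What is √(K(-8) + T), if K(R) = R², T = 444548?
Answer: 2*√111153 ≈ 666.79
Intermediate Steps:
√(K(-8) + T) = √((-8)² + 444548) = √(64 + 444548) = √444612 = 2*√111153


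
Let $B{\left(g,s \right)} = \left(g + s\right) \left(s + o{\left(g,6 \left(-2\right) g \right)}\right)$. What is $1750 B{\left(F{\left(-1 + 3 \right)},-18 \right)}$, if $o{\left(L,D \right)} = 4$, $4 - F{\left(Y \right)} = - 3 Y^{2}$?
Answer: $49000$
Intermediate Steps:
$F{\left(Y \right)} = 4 + 3 Y^{2}$ ($F{\left(Y \right)} = 4 - - 3 Y^{2} = 4 + 3 Y^{2}$)
$B{\left(g,s \right)} = \left(4 + s\right) \left(g + s\right)$ ($B{\left(g,s \right)} = \left(g + s\right) \left(s + 4\right) = \left(g + s\right) \left(4 + s\right) = \left(4 + s\right) \left(g + s\right)$)
$1750 B{\left(F{\left(-1 + 3 \right)},-18 \right)} = 1750 \left(\left(-18\right)^{2} + 4 \left(4 + 3 \left(-1 + 3\right)^{2}\right) + 4 \left(-18\right) + \left(4 + 3 \left(-1 + 3\right)^{2}\right) \left(-18\right)\right) = 1750 \left(324 + 4 \left(4 + 3 \cdot 2^{2}\right) - 72 + \left(4 + 3 \cdot 2^{2}\right) \left(-18\right)\right) = 1750 \left(324 + 4 \left(4 + 3 \cdot 4\right) - 72 + \left(4 + 3 \cdot 4\right) \left(-18\right)\right) = 1750 \left(324 + 4 \left(4 + 12\right) - 72 + \left(4 + 12\right) \left(-18\right)\right) = 1750 \left(324 + 4 \cdot 16 - 72 + 16 \left(-18\right)\right) = 1750 \left(324 + 64 - 72 - 288\right) = 1750 \cdot 28 = 49000$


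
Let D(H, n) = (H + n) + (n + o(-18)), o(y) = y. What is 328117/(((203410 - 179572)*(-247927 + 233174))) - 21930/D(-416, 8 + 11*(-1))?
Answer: 385612109777/7737004308 ≈ 49.840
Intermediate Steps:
D(H, n) = -18 + H + 2*n (D(H, n) = (H + n) + (n - 18) = (H + n) + (-18 + n) = -18 + H + 2*n)
328117/(((203410 - 179572)*(-247927 + 233174))) - 21930/D(-416, 8 + 11*(-1)) = 328117/(((203410 - 179572)*(-247927 + 233174))) - 21930/(-18 - 416 + 2*(8 + 11*(-1))) = 328117/((23838*(-14753))) - 21930/(-18 - 416 + 2*(8 - 11)) = 328117/(-351682014) - 21930/(-18 - 416 + 2*(-3)) = 328117*(-1/351682014) - 21930/(-18 - 416 - 6) = -328117/351682014 - 21930/(-440) = -328117/351682014 - 21930*(-1/440) = -328117/351682014 + 2193/44 = 385612109777/7737004308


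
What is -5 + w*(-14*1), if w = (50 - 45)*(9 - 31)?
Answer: 1535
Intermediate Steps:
w = -110 (w = 5*(-22) = -110)
-5 + w*(-14*1) = -5 - (-1540) = -5 - 110*(-14) = -5 + 1540 = 1535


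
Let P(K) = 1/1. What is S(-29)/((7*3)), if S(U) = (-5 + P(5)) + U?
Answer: -11/7 ≈ -1.5714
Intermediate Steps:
P(K) = 1
S(U) = -4 + U (S(U) = (-5 + 1) + U = -4 + U)
S(-29)/((7*3)) = (-4 - 29)/((7*3)) = -33/21 = -33*1/21 = -11/7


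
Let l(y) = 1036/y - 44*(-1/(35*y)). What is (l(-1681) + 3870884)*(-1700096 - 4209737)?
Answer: -1345925601718979388/58835 ≈ -2.2876e+13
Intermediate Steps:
l(y) = 36304/(35*y) (l(y) = 1036/y - (-44)/(35*y) = 1036/y + 44/(35*y) = 36304/(35*y))
(l(-1681) + 3870884)*(-1700096 - 4209737) = ((36304/35)/(-1681) + 3870884)*(-1700096 - 4209737) = ((36304/35)*(-1/1681) + 3870884)*(-5909833) = (-36304/58835 + 3870884)*(-5909833) = (227743423836/58835)*(-5909833) = -1345925601718979388/58835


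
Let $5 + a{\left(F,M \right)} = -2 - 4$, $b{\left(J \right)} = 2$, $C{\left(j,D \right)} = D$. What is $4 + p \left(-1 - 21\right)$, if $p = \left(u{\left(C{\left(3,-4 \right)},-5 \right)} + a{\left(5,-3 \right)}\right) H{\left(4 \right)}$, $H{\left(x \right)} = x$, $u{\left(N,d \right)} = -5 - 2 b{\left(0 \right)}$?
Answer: $1764$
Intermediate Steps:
$u{\left(N,d \right)} = -9$ ($u{\left(N,d \right)} = -5 - 4 = -9$)
$a{\left(F,M \right)} = -11$ ($a{\left(F,M \right)} = -5 - 6 = -11$)
$p = -80$ ($p = \left(-9 - 11\right) 4 = \left(-20\right) 4 = -80$)
$4 + p \left(-1 - 21\right) = 4 - 80 \left(-1 - 21\right) = 4 - -1760 = 4 + 1760 = 1764$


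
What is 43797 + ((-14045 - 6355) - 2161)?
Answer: 21236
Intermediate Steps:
43797 + ((-14045 - 6355) - 2161) = 43797 + (-20400 - 2161) = 43797 - 22561 = 21236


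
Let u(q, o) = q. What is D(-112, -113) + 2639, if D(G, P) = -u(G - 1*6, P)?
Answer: 2757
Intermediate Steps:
D(G, P) = 6 - G (D(G, P) = -(G - 1*6) = -(G - 6) = -(-6 + G) = 6 - G)
D(-112, -113) + 2639 = (6 - 1*(-112)) + 2639 = (6 + 112) + 2639 = 118 + 2639 = 2757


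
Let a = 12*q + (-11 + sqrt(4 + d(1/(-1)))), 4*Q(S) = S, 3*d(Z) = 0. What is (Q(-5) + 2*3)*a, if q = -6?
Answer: -1539/4 ≈ -384.75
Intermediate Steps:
d(Z) = 0 (d(Z) = (1/3)*0 = 0)
Q(S) = S/4
a = -81 (a = 12*(-6) + (-11 + sqrt(4 + 0)) = -72 + (-11 + sqrt(4)) = -72 + (-11 + 2) = -72 - 9 = -81)
(Q(-5) + 2*3)*a = ((1/4)*(-5) + 2*3)*(-81) = (-5/4 + 6)*(-81) = (19/4)*(-81) = -1539/4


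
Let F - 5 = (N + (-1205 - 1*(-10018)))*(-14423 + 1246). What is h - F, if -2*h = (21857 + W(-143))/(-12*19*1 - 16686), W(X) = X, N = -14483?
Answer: -421235244991/5638 ≈ -7.4714e+7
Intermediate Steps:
F = 74713595 (F = 5 + (-14483 + (-1205 - 1*(-10018)))*(-14423 + 1246) = 5 + (-14483 + (-1205 + 10018))*(-13177) = 5 + (-14483 + 8813)*(-13177) = 5 - 5670*(-13177) = 5 + 74713590 = 74713595)
h = 3619/5638 (h = -(21857 - 143)/(2*(-12*19*1 - 16686)) = -10857/(-228*1 - 16686) = -10857/(-228 - 16686) = -10857/(-16914) = -10857*(-1)/16914 = -½*(-3619/2819) = 3619/5638 ≈ 0.64189)
h - F = 3619/5638 - 1*74713595 = 3619/5638 - 74713595 = -421235244991/5638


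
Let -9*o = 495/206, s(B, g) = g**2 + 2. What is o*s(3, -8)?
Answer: -1815/103 ≈ -17.621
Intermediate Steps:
s(B, g) = 2 + g**2
o = -55/206 ≈ -0.26699
o*s(3, -8) = -55*(2 + (-8)**2)/206 = -55*(2 + 64)/206 = -55/206*66 = -1815/103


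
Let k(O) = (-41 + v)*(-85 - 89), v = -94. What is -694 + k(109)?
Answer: 22796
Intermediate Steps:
k(O) = 23490 (k(O) = (-41 - 94)*(-85 - 89) = -135*(-174) = 23490)
-694 + k(109) = -694 + 23490 = 22796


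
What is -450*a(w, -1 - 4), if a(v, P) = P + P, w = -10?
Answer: 4500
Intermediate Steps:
a(v, P) = 2*P
-450*a(w, -1 - 4) = -900*(-1 - 4) = -900*(-5) = -450*(-10) = 4500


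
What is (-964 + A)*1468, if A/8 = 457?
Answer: 3951856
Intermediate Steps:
A = 3656 (A = 8*457 = 3656)
(-964 + A)*1468 = (-964 + 3656)*1468 = 2692*1468 = 3951856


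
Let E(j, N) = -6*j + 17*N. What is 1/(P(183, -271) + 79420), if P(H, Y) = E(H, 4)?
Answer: 1/78390 ≈ 1.2757e-5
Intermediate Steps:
P(H, Y) = 68 - 6*H (P(H, Y) = -6*H + 17*4 = -6*H + 68 = 68 - 6*H)
1/(P(183, -271) + 79420) = 1/((68 - 6*183) + 79420) = 1/((68 - 1098) + 79420) = 1/(-1030 + 79420) = 1/78390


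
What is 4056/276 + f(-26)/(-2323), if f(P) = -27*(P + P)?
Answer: 32734/2323 ≈ 14.091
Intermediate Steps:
f(P) = -54*P
4056/276 + f(-26)/(-2323) = 4056/276 - 54*(-26)/(-2323) = 4056*(1/276) + 1404*(-1/2323) = 338/23 - 1404/2323 = 32734/2323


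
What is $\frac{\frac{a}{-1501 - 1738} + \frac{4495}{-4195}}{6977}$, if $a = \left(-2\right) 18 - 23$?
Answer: $- \frac{2862360}{18960144017} \approx -0.00015097$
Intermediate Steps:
$a = -59$ ($a = -36 - 23 = -59$)
$\frac{\frac{a}{-1501 - 1738} + \frac{4495}{-4195}}{6977} = \frac{- \frac{59}{-1501 - 1738} + \frac{4495}{-4195}}{6977} = \left(- \frac{59}{-3239} + 4495 \left(- \frac{1}{4195}\right)\right) \frac{1}{6977} = \left(\left(-59\right) \left(- \frac{1}{3239}\right) - \frac{899}{839}\right) \frac{1}{6977} = \left(\frac{59}{3239} - \frac{899}{839}\right) \frac{1}{6977} = \left(- \frac{2862360}{2717521}\right) \frac{1}{6977} = - \frac{2862360}{18960144017}$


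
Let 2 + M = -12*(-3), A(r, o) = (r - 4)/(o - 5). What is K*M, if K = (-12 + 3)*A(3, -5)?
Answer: -153/5 ≈ -30.600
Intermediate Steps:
A(r, o) = (-4 + r)/(-5 + o)
M = 34 (M = -2 - 12*(-3) = -2 + 36 = 34)
K = -9/10 (K = (-12 + 3)*((-4 + 3)/(-5 - 5)) = -9*(-1)/(-10) = -(-9)*(-1)/10 = -9*⅒ = -9/10 ≈ -0.90000)
K*M = -9/10*34 = -153/5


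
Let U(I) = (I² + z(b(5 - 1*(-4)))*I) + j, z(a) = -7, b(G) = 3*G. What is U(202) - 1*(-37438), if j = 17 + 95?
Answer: 76940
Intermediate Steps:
j = 112
U(I) = 112 + I² - 7*I (U(I) = (I² - 7*I) + 112 = 112 + I² - 7*I)
U(202) - 1*(-37438) = (112 + 202² - 7*202) - 1*(-37438) = (112 + 40804 - 1414) + 37438 = 39502 + 37438 = 76940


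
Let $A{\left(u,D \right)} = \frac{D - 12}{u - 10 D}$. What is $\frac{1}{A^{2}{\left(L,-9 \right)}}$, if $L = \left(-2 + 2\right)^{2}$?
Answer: $\frac{900}{49} \approx 18.367$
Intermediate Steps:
$L = 0$ ($L = 0^{2} = 0$)
$A{\left(u,D \right)} = \frac{-12 + D}{u - 10 D}$
$\frac{1}{A^{2}{\left(L,-9 \right)}} = \frac{1}{\left(\frac{12 - -9}{\left(-1\right) 0 + 10 \left(-9\right)}\right)^{2}} = \frac{1}{\left(\frac{12 + 9}{0 - 90}\right)^{2}} = \frac{1}{\left(\frac{1}{-90} \cdot 21\right)^{2}} = \frac{1}{\left(\left(- \frac{1}{90}\right) 21\right)^{2}} = \frac{1}{\left(- \frac{7}{30}\right)^{2}} = \frac{1}{\frac{49}{900}} = \frac{900}{49}$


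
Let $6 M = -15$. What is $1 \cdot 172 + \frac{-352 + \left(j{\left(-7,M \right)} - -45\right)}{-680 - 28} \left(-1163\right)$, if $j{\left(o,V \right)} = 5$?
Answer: $- \frac{114725}{354} \approx -324.08$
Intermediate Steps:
$M = - \frac{5}{2}$ ($M = \frac{1}{6} \left(-15\right) = - \frac{5}{2} \approx -2.5$)
$1 \cdot 172 + \frac{-352 + \left(j{\left(-7,M \right)} - -45\right)}{-680 - 28} \left(-1163\right) = 1 \cdot 172 + \frac{-352 + \left(5 - -45\right)}{-680 - 28} \left(-1163\right) = 172 + \frac{-352 + \left(5 + 45\right)}{-708} \left(-1163\right) = 172 + \left(-352 + 50\right) \left(- \frac{1}{708}\right) \left(-1163\right) = 172 + \left(-302\right) \left(- \frac{1}{708}\right) \left(-1163\right) = 172 + \frac{151}{354} \left(-1163\right) = 172 - \frac{175613}{354} = - \frac{114725}{354}$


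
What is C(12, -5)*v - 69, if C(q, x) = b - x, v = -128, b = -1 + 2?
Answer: -837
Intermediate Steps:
b = 1
C(q, x) = 1 - x
C(12, -5)*v - 69 = (1 - 1*(-5))*(-128) - 69 = (1 + 5)*(-128) - 69 = 6*(-128) - 69 = -768 - 69 = -837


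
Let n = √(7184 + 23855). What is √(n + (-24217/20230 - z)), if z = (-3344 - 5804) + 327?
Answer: √(12489722910 + 1416100*√31039)/1190 ≈ 94.847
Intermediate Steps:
z = -8821 (z = -9148 + 327 = -8821)
n = √31039 ≈ 176.18
√(n + (-24217/20230 - z)) = √(√31039 + (-24217/20230 - 1*(-8821))) = √(√31039 + (-24217*1/20230 + 8821)) = √(√31039 + (-24217/20230 + 8821)) = √(√31039 + 178424613/20230) = √(178424613/20230 + √31039)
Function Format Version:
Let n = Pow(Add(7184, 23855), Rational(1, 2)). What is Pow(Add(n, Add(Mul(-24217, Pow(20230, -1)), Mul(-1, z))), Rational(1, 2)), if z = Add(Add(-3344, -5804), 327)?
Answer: Mul(Rational(1, 1190), Pow(Add(12489722910, Mul(1416100, Pow(31039, Rational(1, 2)))), Rational(1, 2))) ≈ 94.847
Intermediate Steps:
z = -8821 (z = Add(-9148, 327) = -8821)
n = Pow(31039, Rational(1, 2)) ≈ 176.18
Pow(Add(n, Add(Mul(-24217, Pow(20230, -1)), Mul(-1, z))), Rational(1, 2)) = Pow(Add(Pow(31039, Rational(1, 2)), Add(Mul(-24217, Pow(20230, -1)), Mul(-1, -8821))), Rational(1, 2)) = Pow(Add(Pow(31039, Rational(1, 2)), Add(Mul(-24217, Rational(1, 20230)), 8821)), Rational(1, 2)) = Pow(Add(Pow(31039, Rational(1, 2)), Add(Rational(-24217, 20230), 8821)), Rational(1, 2)) = Pow(Add(Pow(31039, Rational(1, 2)), Rational(178424613, 20230)), Rational(1, 2)) = Pow(Add(Rational(178424613, 20230), Pow(31039, Rational(1, 2))), Rational(1, 2))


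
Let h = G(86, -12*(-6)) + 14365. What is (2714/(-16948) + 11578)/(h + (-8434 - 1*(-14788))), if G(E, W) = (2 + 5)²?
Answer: 98110615/175988032 ≈ 0.55748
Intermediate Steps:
G(E, W) = 49 (G(E, W) = 7² = 49)
h = 14414 (h = 49 + 14365 = 14414)
(2714/(-16948) + 11578)/(h + (-8434 - 1*(-14788))) = (2714/(-16948) + 11578)/(14414 + (-8434 - 1*(-14788))) = (2714*(-1/16948) + 11578)/(14414 + (-8434 + 14788)) = (-1357/8474 + 11578)/(14414 + 6354) = (98110615/8474)/20768 = (98110615/8474)*(1/20768) = 98110615/175988032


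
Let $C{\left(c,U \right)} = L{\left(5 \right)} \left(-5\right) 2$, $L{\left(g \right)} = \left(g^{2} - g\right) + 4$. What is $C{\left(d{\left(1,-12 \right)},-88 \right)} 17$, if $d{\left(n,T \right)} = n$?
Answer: $-4080$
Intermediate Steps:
$L{\left(g \right)} = 4 + g^{2} - g$
$C{\left(c,U \right)} = -240$ ($C{\left(c,U \right)} = \left(4 + 5^{2} - 5\right) \left(-5\right) 2 = \left(4 + 25 - 5\right) \left(-5\right) 2 = 24 \left(-5\right) 2 = \left(-120\right) 2 = -240$)
$C{\left(d{\left(1,-12 \right)},-88 \right)} 17 = \left(-240\right) 17 = -4080$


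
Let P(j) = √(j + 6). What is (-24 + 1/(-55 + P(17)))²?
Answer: 1299710658/2253001 + 72103*√23/4506002 ≈ 576.96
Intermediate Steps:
P(j) = √(6 + j)
(-24 + 1/(-55 + P(17)))² = (-24 + 1/(-55 + √(6 + 17)))² = (-24 + 1/(-55 + √23))²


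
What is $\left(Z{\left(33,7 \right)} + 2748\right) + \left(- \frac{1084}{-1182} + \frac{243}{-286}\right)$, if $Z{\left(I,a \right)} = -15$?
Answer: $\frac{461959457}{169026} \approx 2733.1$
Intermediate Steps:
$\left(Z{\left(33,7 \right)} + 2748\right) + \left(- \frac{1084}{-1182} + \frac{243}{-286}\right) = \left(-15 + 2748\right) + \left(- \frac{1084}{-1182} + \frac{243}{-286}\right) = 2733 + \left(\left(-1084\right) \left(- \frac{1}{1182}\right) + 243 \left(- \frac{1}{286}\right)\right) = 2733 + \left(\frac{542}{591} - \frac{243}{286}\right) = 2733 + \frac{11399}{169026} = \frac{461959457}{169026}$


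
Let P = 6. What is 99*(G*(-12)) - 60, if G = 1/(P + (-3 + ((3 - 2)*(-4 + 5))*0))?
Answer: -456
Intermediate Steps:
G = ⅓ (G = 1/(6 + (-3 + ((3 - 2)*(-4 + 5))*0)) = 1/(6 + (-3 + (1*1)*0)) = 1/(6 + (-3 + 1*0)) = 1/(6 + (-3 + 0)) = 1/(6 - 3) = 1/3 = ⅓ ≈ 0.33333)
99*(G*(-12)) - 60 = 99*((⅓)*(-12)) - 60 = 99*(-4) - 60 = -396 - 60 = -456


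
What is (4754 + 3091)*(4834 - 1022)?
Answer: 29905140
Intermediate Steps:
(4754 + 3091)*(4834 - 1022) = 7845*3812 = 29905140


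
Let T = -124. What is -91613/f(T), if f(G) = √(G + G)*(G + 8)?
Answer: -91613*I*√62/14384 ≈ -50.15*I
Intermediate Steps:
f(G) = √2*√G*(8 + G) (f(G) = √(2*G)*(8 + G) = (√2*√G)*(8 + G) = √2*√G*(8 + G))
-91613/f(T) = -91613*(-I*√62/(124*(8 - 124))) = -91613*I*√62/14384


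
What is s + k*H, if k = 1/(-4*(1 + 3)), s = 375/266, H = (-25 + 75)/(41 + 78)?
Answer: 3575/2584 ≈ 1.3835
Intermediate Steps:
H = 50/119 ≈ 0.42017
s = 375/266 (s = 375*(1/266) = 375/266 ≈ 1.4098)
k = -1/16 (k = 1/(-4*4) = 1/(-16) = -1/16*1 = -1/16 ≈ -0.062500)
s + k*H = 375/266 - 1/16*50/119 = 375/266 - 25/952 = 3575/2584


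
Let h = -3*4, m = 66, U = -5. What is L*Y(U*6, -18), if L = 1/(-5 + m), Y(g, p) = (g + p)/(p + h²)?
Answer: -8/1281 ≈ -0.0062451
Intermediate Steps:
h = -12
Y(g, p) = (g + p)/(144 + p) (Y(g, p) = (g + p)/(p + (-12)²) = (g + p)/(p + 144) = (g + p)/(144 + p))
L = 1/61 (L = 1/(-5 + 66) = 1/61 ≈ 0.016393)
L*Y(U*6, -18) = ((-5*6 - 18)/(144 - 18))/61 = ((-30 - 18)/126)/61 = ((1/126)*(-48))/61 = (1/61)*(-8/21) = -8/1281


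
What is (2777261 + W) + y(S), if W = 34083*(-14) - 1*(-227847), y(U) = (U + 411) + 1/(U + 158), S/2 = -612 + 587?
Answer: 273057157/108 ≈ 2.5283e+6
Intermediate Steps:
S = -50 (S = 2*(-612 + 587) = 2*(-25) = -50)
y(U) = 411 + U + 1/(158 + U) (y(U) = (411 + U) + 1/(158 + U) = 411 + U + 1/(158 + U))
W = -249315 (W = -477162 + 227847 = -249315)
(2777261 + W) + y(S) = (2777261 - 249315) + (64939 + (-50)**2 + 569*(-50))/(158 - 50) = 2527946 + (64939 + 2500 - 28450)/108 = 2527946 + (1/108)*38989 = 2527946 + 38989/108 = 273057157/108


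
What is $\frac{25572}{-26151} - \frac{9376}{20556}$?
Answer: $- \frac{64237484}{44796663} \approx -1.434$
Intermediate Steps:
$\frac{25572}{-26151} - \frac{9376}{20556} = 25572 \left(- \frac{1}{26151}\right) - \frac{2344}{5139} = - \frac{8524}{8717} - \frac{2344}{5139} = - \frac{64237484}{44796663}$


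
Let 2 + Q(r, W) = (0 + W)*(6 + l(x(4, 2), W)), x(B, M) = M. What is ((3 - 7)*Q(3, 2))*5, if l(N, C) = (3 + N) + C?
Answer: -480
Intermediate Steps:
l(N, C) = 3 + C + N
Q(r, W) = -2 + W*(11 + W) (Q(r, W) = -2 + (0 + W)*(6 + (3 + W + 2)) = -2 + W*(6 + (5 + W)) = -2 + W*(11 + W))
((3 - 7)*Q(3, 2))*5 = ((3 - 7)*(-2 + 2² + 11*2))*5 = -4*(-2 + 4 + 22)*5 = -4*24*5 = -96*5 = -480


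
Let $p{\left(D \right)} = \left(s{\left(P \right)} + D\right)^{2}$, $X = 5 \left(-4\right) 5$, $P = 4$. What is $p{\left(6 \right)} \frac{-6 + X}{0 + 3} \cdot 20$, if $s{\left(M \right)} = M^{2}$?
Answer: $- \frac{1026080}{3} \approx -3.4203 \cdot 10^{5}$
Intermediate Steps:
$X = -100$ ($X = \left(-20\right) 5 = -100$)
$p{\left(D \right)} = \left(16 + D\right)^{2}$ ($p{\left(D \right)} = \left(4^{2} + D\right)^{2} = \left(16 + D\right)^{2}$)
$p{\left(6 \right)} \frac{-6 + X}{0 + 3} \cdot 20 = \left(16 + 6\right)^{2} \frac{-6 - 100}{0 + 3} \cdot 20 = 22^{2} \left(- \frac{106}{3}\right) 20 = 484 \left(\left(-106\right) \frac{1}{3}\right) 20 = 484 \left(- \frac{106}{3}\right) 20 = \left(- \frac{51304}{3}\right) 20 = - \frac{1026080}{3}$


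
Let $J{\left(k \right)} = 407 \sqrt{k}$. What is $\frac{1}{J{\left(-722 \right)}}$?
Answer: $- \frac{i \sqrt{2}}{15466} \approx - 9.144 \cdot 10^{-5} i$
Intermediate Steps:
$\frac{1}{J{\left(-722 \right)}} = \frac{1}{407 \sqrt{-722}} = \frac{1}{407 \cdot 19 i \sqrt{2}} = \frac{1}{7733 i \sqrt{2}} = - \frac{i \sqrt{2}}{15466}$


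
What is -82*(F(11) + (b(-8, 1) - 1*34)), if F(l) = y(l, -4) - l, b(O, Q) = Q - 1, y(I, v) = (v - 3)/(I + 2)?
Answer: 48544/13 ≈ 3734.2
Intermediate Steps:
y(I, v) = (-3 + v)/(2 + I)
b(O, Q) = -1 + Q
F(l) = -l - 7/(2 + l) (F(l) = (-3 - 4)/(2 + l) - l = -7/(2 + l) - l = -l - 7/(2 + l))
-82*(F(11) + (b(-8, 1) - 1*34)) = -82*((-7 - 1*11*(2 + 11))/(2 + 11) + ((-1 + 1) - 1*34)) = -82*((-7 - 1*11*13)/13 + (0 - 34)) = -82*((-7 - 143)/13 - 34) = -82*((1/13)*(-150) - 34) = -82*(-150/13 - 34) = -82*(-592/13) = 48544/13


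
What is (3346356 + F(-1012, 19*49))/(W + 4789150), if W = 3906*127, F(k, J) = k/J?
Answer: 778864106/1230133093 ≈ 0.63315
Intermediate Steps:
W = 496062
(3346356 + F(-1012, 19*49))/(W + 4789150) = (3346356 - 1012/(19*49))/(496062 + 4789150) = (3346356 - 1012/931)/5285212 = (3346356 - 1012*1/931)*(1/5285212) = (3346356 - 1012/931)*(1/5285212) = (3115456424/931)*(1/5285212) = 778864106/1230133093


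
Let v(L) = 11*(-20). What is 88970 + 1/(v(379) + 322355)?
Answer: 28660350951/322135 ≈ 88970.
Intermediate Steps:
v(L) = -220
88970 + 1/(v(379) + 322355) = 88970 + 1/(-220 + 322355) = 88970 + 1/322135 = 28660350951/322135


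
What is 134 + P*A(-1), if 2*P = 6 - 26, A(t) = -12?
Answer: 254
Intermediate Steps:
P = -10 (P = (6 - 26)/2 = (½)*(-20) = -10)
134 + P*A(-1) = 134 - 10*(-12) = 134 + 120 = 254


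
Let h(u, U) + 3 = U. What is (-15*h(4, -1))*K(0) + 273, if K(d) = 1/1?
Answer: 333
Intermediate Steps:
h(u, U) = -3 + U
K(d) = 1
(-15*h(4, -1))*K(0) + 273 = -15*(-3 - 1)*1 + 273 = -15*(-4)*1 + 273 = 60*1 + 273 = 60 + 273 = 333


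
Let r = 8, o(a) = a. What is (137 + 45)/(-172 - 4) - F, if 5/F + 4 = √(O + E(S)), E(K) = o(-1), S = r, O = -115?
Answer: -233/264 + 5*I*√29/66 ≈ -0.88258 + 0.40797*I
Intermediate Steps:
S = 8
E(K) = -1
F = 5/(-4 + 2*I*√29) (F = 5/(-4 + √(-115 - 1)) = 5/(-4 + √(-116)) = 5/(-4 + 2*I*√29) ≈ -0.15152 - 0.40797*I)
(137 + 45)/(-172 - 4) - F = (137 + 45)/(-172 - 4) - (-5/33 - 5*I*√29/66) = 182/(-176) + (5/33 + 5*I*√29/66) = 182*(-1/176) + (5/33 + 5*I*√29/66) = -91/88 + (5/33 + 5*I*√29/66) = -233/264 + 5*I*√29/66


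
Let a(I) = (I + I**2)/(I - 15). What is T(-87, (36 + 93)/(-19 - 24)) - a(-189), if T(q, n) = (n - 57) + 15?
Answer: 2196/17 ≈ 129.18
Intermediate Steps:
a(I) = (I + I**2)/(-15 + I)
T(q, n) = -42 + n (T(q, n) = (-57 + n) + 15 = -42 + n)
T(-87, (36 + 93)/(-19 - 24)) - a(-189) = (-42 + (36 + 93)/(-19 - 24)) - (-189)*(1 - 189)/(-15 - 189) = (-42 + 129/(-43)) - (-189)*(-188)/(-204) = (-42 + 129*(-1/43)) - (-189)*(-1)*(-188)/204 = (-42 - 3) - 1*(-2961/17) = -45 + 2961/17 = 2196/17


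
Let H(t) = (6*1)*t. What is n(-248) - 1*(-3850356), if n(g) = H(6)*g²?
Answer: 6064500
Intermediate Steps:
H(t) = 6*t
n(g) = 36*g² (n(g) = (6*6)*g² = 36*g²)
n(-248) - 1*(-3850356) = 36*(-248)² - 1*(-3850356) = 36*61504 + 3850356 = 2214144 + 3850356 = 6064500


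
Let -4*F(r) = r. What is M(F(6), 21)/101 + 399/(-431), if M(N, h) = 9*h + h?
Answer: 50211/43531 ≈ 1.1535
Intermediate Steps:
F(r) = -r/4
M(N, h) = 10*h
M(F(6), 21)/101 + 399/(-431) = (10*21)/101 + 399/(-431) = 210*(1/101) + 399*(-1/431) = 210/101 - 399/431 = 50211/43531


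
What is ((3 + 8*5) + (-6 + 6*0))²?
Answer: 1369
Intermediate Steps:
((3 + 8*5) + (-6 + 6*0))² = ((3 + 40) + (-6 + 0))² = (43 - 6)² = 37² = 1369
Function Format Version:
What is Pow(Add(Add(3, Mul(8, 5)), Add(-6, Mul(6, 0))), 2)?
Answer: 1369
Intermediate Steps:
Pow(Add(Add(3, Mul(8, 5)), Add(-6, Mul(6, 0))), 2) = Pow(Add(Add(3, 40), Add(-6, 0)), 2) = Pow(Add(43, -6), 2) = Pow(37, 2) = 1369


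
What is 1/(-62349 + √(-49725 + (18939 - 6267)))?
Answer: -20783/1295811618 - I*√4117/1295811618 ≈ -1.6039e-5 - 4.9516e-8*I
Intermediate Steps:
1/(-62349 + √(-49725 + (18939 - 6267))) = 1/(-62349 + √(-49725 + 12672)) = 1/(-62349 + √(-37053)) = 1/(-62349 + 3*I*√4117)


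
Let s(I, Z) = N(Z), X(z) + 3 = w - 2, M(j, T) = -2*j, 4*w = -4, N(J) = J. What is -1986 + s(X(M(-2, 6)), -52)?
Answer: -2038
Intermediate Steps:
w = -1 (w = (¼)*(-4) = -1)
X(z) = -6 (X(z) = -3 + (-1 - 2) = -3 - 3 = -6)
s(I, Z) = Z
-1986 + s(X(M(-2, 6)), -52) = -1986 - 52 = -2038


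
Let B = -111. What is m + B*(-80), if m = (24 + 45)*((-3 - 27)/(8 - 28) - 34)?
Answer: 13275/2 ≈ 6637.5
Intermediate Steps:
m = -4485/2 (m = 69*(-30/(-20) - 34) = 69*(-30*(-1/20) - 34) = 69*(3/2 - 34) = 69*(-65/2) = -4485/2 ≈ -2242.5)
m + B*(-80) = -4485/2 - 111*(-80) = -4485/2 + 8880 = 13275/2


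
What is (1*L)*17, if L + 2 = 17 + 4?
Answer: 323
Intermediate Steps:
L = 19 (L = -2 + (17 + 4) = -2 + 21 = 19)
(1*L)*17 = (1*19)*17 = 19*17 = 323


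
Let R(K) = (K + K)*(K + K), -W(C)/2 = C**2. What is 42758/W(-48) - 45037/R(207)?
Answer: -104667787/10969344 ≈ -9.5418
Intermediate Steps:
W(C) = -2*C**2
R(K) = 4*K**2 (R(K) = (2*K)*(2*K) = 4*K**2)
42758/W(-48) - 45037/R(207) = 42758/((-2*(-48)**2)) - 45037/(4*207**2) = 42758/((-2*2304)) - 45037/(4*42849) = 42758/(-4608) - 45037/171396 = 42758*(-1/4608) - 45037*1/171396 = -21379/2304 - 45037/171396 = -104667787/10969344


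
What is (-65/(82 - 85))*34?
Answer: 2210/3 ≈ 736.67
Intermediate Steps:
(-65/(82 - 85))*34 = (-65/(-3))*34 = -1/3*(-65)*34 = (65/3)*34 = 2210/3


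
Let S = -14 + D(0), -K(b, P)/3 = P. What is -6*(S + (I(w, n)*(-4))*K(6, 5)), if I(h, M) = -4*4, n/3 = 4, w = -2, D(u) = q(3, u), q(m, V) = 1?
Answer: 5838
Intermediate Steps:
D(u) = 1
K(b, P) = -3*P
n = 12 (n = 3*4 = 12)
I(h, M) = -16
S = -13 (S = -14 + 1 = -13)
-6*(S + (I(w, n)*(-4))*K(6, 5)) = -6*(-13 + (-16*(-4))*(-3*5)) = -6*(-13 + 64*(-15)) = -6*(-13 - 960) = -6*(-973) = 5838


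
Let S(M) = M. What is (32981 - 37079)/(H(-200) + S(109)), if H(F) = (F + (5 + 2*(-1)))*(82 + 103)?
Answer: 683/6056 ≈ 0.11278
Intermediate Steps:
H(F) = 555 + 185*F (H(F) = (F + (5 - 2))*185 = (F + 3)*185 = (3 + F)*185 = 555 + 185*F)
(32981 - 37079)/(H(-200) + S(109)) = (32981 - 37079)/((555 + 185*(-200)) + 109) = -4098/((555 - 37000) + 109) = -4098/(-36445 + 109) = -4098/(-36336) = -4098*(-1/36336) = 683/6056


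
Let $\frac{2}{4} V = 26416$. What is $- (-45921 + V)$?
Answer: $-6911$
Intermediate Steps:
$V = 52832$ ($V = 2 \cdot 26416 = 52832$)
$- (-45921 + V) = - (-45921 + 52832) = \left(-1\right) 6911 = -6911$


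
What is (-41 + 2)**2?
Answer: 1521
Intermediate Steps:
(-41 + 2)**2 = (-39)**2 = 1521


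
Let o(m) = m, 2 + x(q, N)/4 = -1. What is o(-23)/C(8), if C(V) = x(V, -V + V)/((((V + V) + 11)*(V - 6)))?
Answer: 207/2 ≈ 103.50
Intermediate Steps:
x(q, N) = -12 (x(q, N) = -8 + 4*(-1) = -8 - 4 = -12)
C(V) = -12/((-6 + V)*(11 + 2*V)) (C(V) = -12*1/((V - 6)*((V + V) + 11)) = -12*1/((-6 + V)*(2*V + 11)) = -12*1/((-6 + V)*(11 + 2*V)) = -12/((-6 + V)*(11 + 2*V)))
o(-23)/C(8) = -23/(12/(66 + 8 - 2*8**2)) = -23/(12/(66 + 8 - 2*64)) = -23/(12/(66 + 8 - 128)) = -23/(12/(-54)) = -23/(12*(-1/54)) = -23/(-2/9) = -23*(-9/2) = 207/2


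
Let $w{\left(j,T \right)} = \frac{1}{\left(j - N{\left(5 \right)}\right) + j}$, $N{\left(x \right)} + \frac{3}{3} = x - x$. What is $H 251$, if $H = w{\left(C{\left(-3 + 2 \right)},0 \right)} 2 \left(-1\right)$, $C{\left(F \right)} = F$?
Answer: $502$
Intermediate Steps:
$N{\left(x \right)} = -1$ ($N{\left(x \right)} = -1 + \left(x - x\right) = -1 + 0 = -1$)
$w{\left(j,T \right)} = \frac{1}{1 + 2 j}$ ($w{\left(j,T \right)} = \frac{1}{\left(j - -1\right) + j} = \frac{1}{\left(j + 1\right) + j} = \frac{1}{\left(1 + j\right) + j} = \frac{1}{1 + 2 j}$)
$H = 2$ ($H = \frac{1}{1 + 2 \left(-3 + 2\right)} 2 \left(-1\right) = \frac{1}{1 + 2 \left(-1\right)} 2 \left(-1\right) = \frac{1}{1 - 2} \cdot 2 \left(-1\right) = \frac{1}{-1} \cdot 2 \left(-1\right) = \left(-1\right) 2 \left(-1\right) = \left(-2\right) \left(-1\right) = 2$)
$H 251 = 2 \cdot 251 = 502$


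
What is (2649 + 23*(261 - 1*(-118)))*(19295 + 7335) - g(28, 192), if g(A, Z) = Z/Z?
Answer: 302676579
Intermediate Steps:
g(A, Z) = 1
(2649 + 23*(261 - 1*(-118)))*(19295 + 7335) - g(28, 192) = (2649 + 23*(261 - 1*(-118)))*(19295 + 7335) - 1*1 = (2649 + 23*(261 + 118))*26630 - 1 = (2649 + 23*379)*26630 - 1 = (2649 + 8717)*26630 - 1 = 11366*26630 - 1 = 302676580 - 1 = 302676579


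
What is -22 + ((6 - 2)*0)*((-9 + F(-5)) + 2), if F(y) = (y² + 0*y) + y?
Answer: -22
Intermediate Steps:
F(y) = y + y² (F(y) = (y² + 0) + y = y² + y = y + y²)
-22 + ((6 - 2)*0)*((-9 + F(-5)) + 2) = -22 + ((6 - 2)*0)*((-9 - 5*(1 - 5)) + 2) = -22 + (4*0)*((-9 - 5*(-4)) + 2) = -22 + 0*((-9 + 20) + 2) = -22 + 0*(11 + 2) = -22 + 0*13 = -22 + 0 = -22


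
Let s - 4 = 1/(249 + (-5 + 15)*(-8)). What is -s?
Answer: -677/169 ≈ -4.0059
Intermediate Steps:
s = 677/169 (s = 4 + 1/(249 + (-5 + 15)*(-8)) = 4 + 1/(249 + 10*(-8)) = 4 + 1/(249 - 80) = 4 + 1/169 = 677/169 ≈ 4.0059)
-s = -1*677/169 = -677/169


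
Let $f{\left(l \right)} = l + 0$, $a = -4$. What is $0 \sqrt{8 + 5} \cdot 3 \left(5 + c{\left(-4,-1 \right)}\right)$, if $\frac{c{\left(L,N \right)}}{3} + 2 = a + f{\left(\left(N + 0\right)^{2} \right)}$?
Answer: $0$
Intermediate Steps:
$f{\left(l \right)} = l$
$c{\left(L,N \right)} = -18 + 3 N^{2}$ ($c{\left(L,N \right)} = -6 + 3 \left(-4 + \left(N + 0\right)^{2}\right) = -6 + 3 \left(-4 + N^{2}\right) = -6 + \left(-12 + 3 N^{2}\right) = -18 + 3 N^{2}$)
$0 \sqrt{8 + 5} \cdot 3 \left(5 + c{\left(-4,-1 \right)}\right) = 0 \sqrt{8 + 5} \cdot 3 \left(5 - \left(18 - 3 \left(-1\right)^{2}\right)\right) = 0 \sqrt{13} \cdot 3 \left(5 + \left(-18 + 3 \cdot 1\right)\right) = 0 \cdot 3 \left(5 + \left(-18 + 3\right)\right) = 0 \cdot 3 \left(5 - 15\right) = 0 \cdot 3 \left(-10\right) = 0 \left(-30\right) = 0$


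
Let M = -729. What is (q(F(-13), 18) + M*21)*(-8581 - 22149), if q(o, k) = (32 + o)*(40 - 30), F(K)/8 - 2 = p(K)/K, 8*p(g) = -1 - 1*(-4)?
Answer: 5924959110/13 ≈ 4.5577e+8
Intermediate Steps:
p(g) = 3/8 (p(g) = (-1 - 1*(-4))/8 = (-1 + 4)/8 = (⅛)*3 = 3/8)
F(K) = 16 + 3/K (F(K) = 16 + 8*(3/(8*K)) = 16 + 3/K)
q(o, k) = 320 + 10*o (q(o, k) = (32 + o)*10 = 320 + 10*o)
(q(F(-13), 18) + M*21)*(-8581 - 22149) = ((320 + 10*(16 + 3/(-13))) - 729*21)*(-8581 - 22149) = ((320 + 10*(16 + 3*(-1/13))) - 15309)*(-30730) = ((320 + 10*(16 - 3/13)) - 15309)*(-30730) = ((320 + 10*(205/13)) - 15309)*(-30730) = ((320 + 2050/13) - 15309)*(-30730) = (6210/13 - 15309)*(-30730) = -192807/13*(-30730) = 5924959110/13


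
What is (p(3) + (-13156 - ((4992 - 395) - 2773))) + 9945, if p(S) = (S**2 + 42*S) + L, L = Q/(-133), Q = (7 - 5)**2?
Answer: -651704/133 ≈ -4900.0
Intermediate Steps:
Q = 4 (Q = 2**2 = 4)
L = -4/133 (L = 4/(-133) = 4*(-1/133) = -4/133 ≈ -0.030075)
p(S) = -4/133 + S**2 + 42*S (p(S) = (S**2 + 42*S) - 4/133 = -4/133 + S**2 + 42*S)
(p(3) + (-13156 - ((4992 - 395) - 2773))) + 9945 = ((-4/133 + 3**2 + 42*3) + (-13156 - ((4992 - 395) - 2773))) + 9945 = ((-4/133 + 9 + 126) + (-13156 - (4597 - 2773))) + 9945 = (17951/133 + (-13156 - 1*1824)) + 9945 = (17951/133 + (-13156 - 1824)) + 9945 = (17951/133 - 14980) + 9945 = -1974389/133 + 9945 = -651704/133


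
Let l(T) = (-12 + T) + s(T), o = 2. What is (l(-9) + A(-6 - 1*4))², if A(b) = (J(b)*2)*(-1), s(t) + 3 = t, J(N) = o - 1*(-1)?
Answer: 1521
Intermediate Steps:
J(N) = 3 (J(N) = 2 - 1*(-1) = 2 + 1 = 3)
s(t) = -3 + t
A(b) = -6 (A(b) = (3*2)*(-1) = 6*(-1) = -6)
l(T) = -15 + 2*T (l(T) = (-12 + T) + (-3 + T) = -15 + 2*T)
(l(-9) + A(-6 - 1*4))² = ((-15 + 2*(-9)) - 6)² = ((-15 - 18) - 6)² = (-33 - 6)² = (-39)² = 1521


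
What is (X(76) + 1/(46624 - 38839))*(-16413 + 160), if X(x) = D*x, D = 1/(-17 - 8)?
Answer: 1923168731/38925 ≈ 49407.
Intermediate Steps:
D = -1/25 (D = 1/(-25) = -1/25 ≈ -0.040000)
X(x) = -x/25
(X(76) + 1/(46624 - 38839))*(-16413 + 160) = (-1/25*76 + 1/(46624 - 38839))*(-16413 + 160) = (-76/25 + 1/7785)*(-16253) = -118327/38925*(-16253) = 1923168731/38925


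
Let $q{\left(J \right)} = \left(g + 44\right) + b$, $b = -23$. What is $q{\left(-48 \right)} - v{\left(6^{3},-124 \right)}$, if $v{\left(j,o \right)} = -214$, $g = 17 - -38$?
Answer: $290$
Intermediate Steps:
$g = 55$ ($g = 17 + 38 = 55$)
$q{\left(J \right)} = 76$ ($q{\left(J \right)} = \left(55 + 44\right) - 23 = 99 - 23 = 76$)
$q{\left(-48 \right)} - v{\left(6^{3},-124 \right)} = 76 - -214 = 76 + 214 = 290$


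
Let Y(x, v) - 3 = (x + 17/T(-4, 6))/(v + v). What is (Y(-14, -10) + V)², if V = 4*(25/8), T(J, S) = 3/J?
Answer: 2704/9 ≈ 300.44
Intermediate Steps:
Y(x, v) = 3 + (-68/3 + x)/(2*v) (Y(x, v) = 3 + (x + 17/((3/(-4))))/(v + v) = 3 + (x + 17/((3*(-¼))))/((2*v)) = 3 + (x + 17/(-¾))*(1/(2*v)) = 3 + (x + 17*(-4/3))*(1/(2*v)) = 3 + (x - 68/3)*(1/(2*v)) = 3 + (-68/3 + x)*(1/(2*v)) = 3 + (-68/3 + x)/(2*v))
V = 25/2 (V = 4*(25*(⅛)) = 4*(25/8) = 25/2 ≈ 12.500)
(Y(-14, -10) + V)² = ((⅙)*(-68 + 3*(-14) + 18*(-10))/(-10) + 25/2)² = ((⅙)*(-⅒)*(-68 - 42 - 180) + 25/2)² = ((⅙)*(-⅒)*(-290) + 25/2)² = (29/6 + 25/2)² = (52/3)² = 2704/9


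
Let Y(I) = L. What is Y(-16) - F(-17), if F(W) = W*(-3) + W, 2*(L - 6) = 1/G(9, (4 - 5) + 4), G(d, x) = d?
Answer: -503/18 ≈ -27.944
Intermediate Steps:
L = 109/18 (L = 6 + (1/2)/9 = 6 + (1/2)*(1/9) = 6 + 1/18 = 109/18 ≈ 6.0556)
Y(I) = 109/18
F(W) = -2*W (F(W) = -3*W + W = -2*W)
Y(-16) - F(-17) = 109/18 - (-2)*(-17) = 109/18 - 1*34 = 109/18 - 34 = -503/18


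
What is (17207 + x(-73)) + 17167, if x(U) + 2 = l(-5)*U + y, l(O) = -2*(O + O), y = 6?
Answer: 32918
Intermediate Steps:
l(O) = -4*O
x(U) = 4 + 20*U (x(U) = -2 + ((-4*(-5))*U + 6) = -2 + (20*U + 6) = -2 + (6 + 20*U) = 4 + 20*U)
(17207 + x(-73)) + 17167 = (17207 + (4 + 20*(-73))) + 17167 = (17207 + (4 - 1460)) + 17167 = (17207 - 1456) + 17167 = 15751 + 17167 = 32918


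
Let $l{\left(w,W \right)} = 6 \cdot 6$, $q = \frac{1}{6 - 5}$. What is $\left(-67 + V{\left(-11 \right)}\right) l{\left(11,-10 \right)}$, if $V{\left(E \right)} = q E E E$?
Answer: $-50328$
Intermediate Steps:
$q = 1$ ($q = 1^{-1} = 1$)
$V{\left(E \right)} = E^{3}$ ($V{\left(E \right)} = 1 E E E = 1 E^{2} E = E^{2} E = E^{3}$)
$l{\left(w,W \right)} = 36$
$\left(-67 + V{\left(-11 \right)}\right) l{\left(11,-10 \right)} = \left(-67 + \left(-11\right)^{3}\right) 36 = \left(-67 - 1331\right) 36 = \left(-1398\right) 36 = -50328$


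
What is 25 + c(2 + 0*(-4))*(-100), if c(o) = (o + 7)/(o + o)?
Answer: -200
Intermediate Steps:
c(o) = (7 + o)/(2*o) (c(o) = (7 + o)/((2*o)) = (7 + o)*(1/(2*o)) = (7 + o)/(2*o))
25 + c(2 + 0*(-4))*(-100) = 25 + ((7 + (2 + 0*(-4)))/(2*(2 + 0*(-4))))*(-100) = 25 + ((7 + (2 + 0))/(2*(2 + 0)))*(-100) = 25 + ((½)*(7 + 2)/2)*(-100) = 25 + ((½)*(½)*9)*(-100) = 25 + (9/4)*(-100) = 25 - 225 = -200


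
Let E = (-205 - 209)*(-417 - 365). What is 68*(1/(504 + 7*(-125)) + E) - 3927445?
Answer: 6710432381/371 ≈ 1.8087e+7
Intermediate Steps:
E = 323748 (E = -414*(-782) = 323748)
68*(1/(504 + 7*(-125)) + E) - 3927445 = 68*(1/(504 + 7*(-125)) + 323748) - 3927445 = 68*(1/(504 - 875) + 323748) - 3927445 = 68*(1/(-371) + 323748) - 3927445 = 68*(-1/371 + 323748) - 3927445 = 68*(120110507/371) - 3927445 = 8167514476/371 - 3927445 = 6710432381/371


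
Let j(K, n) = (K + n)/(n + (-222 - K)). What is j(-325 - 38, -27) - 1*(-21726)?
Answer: 412729/19 ≈ 21723.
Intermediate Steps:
j(K, n) = (K + n)/(-222 + n - K)
j(-325 - 38, -27) - 1*(-21726) = ((-325 - 38) - 27)/(-222 - 27 - (-325 - 38)) - 1*(-21726) = (-363 - 27)/(-222 - 27 - 1*(-363)) + 21726 = -390/(-222 - 27 + 363) + 21726 = -390/114 + 21726 = (1/114)*(-390) + 21726 = -65/19 + 21726 = 412729/19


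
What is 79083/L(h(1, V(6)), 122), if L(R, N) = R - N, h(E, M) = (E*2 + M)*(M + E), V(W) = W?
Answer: -26361/22 ≈ -1198.2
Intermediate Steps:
h(E, M) = (E + M)*(M + 2*E) (h(E, M) = (2*E + M)*(E + M) = (M + 2*E)*(E + M) = (E + M)*(M + 2*E))
79083/L(h(1, V(6)), 122) = 79083/((6² + 2*1² + 3*1*6) - 1*122) = 79083/((36 + 2*1 + 18) - 122) = 79083/((36 + 2 + 18) - 122) = 79083/(56 - 122) = 79083/(-66) = 79083*(-1/66) = -26361/22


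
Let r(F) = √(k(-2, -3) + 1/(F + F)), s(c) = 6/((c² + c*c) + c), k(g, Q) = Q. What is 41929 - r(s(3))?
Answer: 41929 - I*√5/2 ≈ 41929.0 - 1.118*I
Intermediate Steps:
s(c) = 6/(c + 2*c²) (s(c) = 6/((c² + c²) + c) = 6/(2*c² + c) = 6/(c + 2*c²))
r(F) = √(-3 + 1/(2*F)) (r(F) = √(-3 + 1/(F + F)) = √(-3 + 1/(2*F)))
41929 - r(s(3)) = 41929 - √(-12 + 2/((6/(3*(1 + 2*3)))))/2 = 41929 - √(-12 + 2/((6*(⅓)/(1 + 6))))/2 = 41929 - √(-12 + 2/((6*(⅓)/7)))/2 = 41929 - √(-12 + 2/((6*(⅓)*(⅐))))/2 = 41929 - √(-12 + 2/(2/7))/2 = 41929 - √(-12 + 2*(7/2))/2 = 41929 - √(-12 + 7)/2 = 41929 - √(-5)/2 = 41929 - I*√5/2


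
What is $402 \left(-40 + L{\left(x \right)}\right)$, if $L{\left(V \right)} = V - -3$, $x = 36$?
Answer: $-402$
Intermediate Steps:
$L{\left(V \right)} = 3 + V$ ($L{\left(V \right)} = V + 3 = 3 + V$)
$402 \left(-40 + L{\left(x \right)}\right) = 402 \left(-40 + \left(3 + 36\right)\right) = 402 \left(-40 + 39\right) = 402 \left(-1\right) = -402$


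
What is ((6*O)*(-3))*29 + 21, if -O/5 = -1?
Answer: -2589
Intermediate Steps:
O = 5 (O = -5*(-1) = 5)
((6*O)*(-3))*29 + 21 = ((6*5)*(-3))*29 + 21 = (30*(-3))*29 + 21 = -90*29 + 21 = -2610 + 21 = -2589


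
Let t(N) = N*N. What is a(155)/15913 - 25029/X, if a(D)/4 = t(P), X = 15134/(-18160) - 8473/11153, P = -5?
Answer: 40334184961026580/2567237781583 ≈ 15711.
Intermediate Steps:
t(N) = N²
X = -161329591/101269240 (X = 15134*(-1/18160) - 8473*1/11153 = -7567/9080 - 8473/11153 = -161329591/101269240 ≈ -1.5931)
a(D) = 100 (a(D) = 4*(-5)² = 4*25 = 100)
a(155)/15913 - 25029/X = 100/15913 - 25029/(-161329591/101269240) = 100*(1/15913) - 25029*(-101269240/161329591) = 100/15913 + 2534667807960/161329591 = 40334184961026580/2567237781583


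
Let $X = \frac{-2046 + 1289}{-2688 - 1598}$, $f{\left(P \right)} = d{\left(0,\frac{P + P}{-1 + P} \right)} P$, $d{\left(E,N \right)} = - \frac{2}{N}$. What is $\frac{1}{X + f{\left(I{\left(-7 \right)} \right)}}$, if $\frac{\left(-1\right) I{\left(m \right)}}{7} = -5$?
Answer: $- \frac{4286}{144967} \approx -0.029565$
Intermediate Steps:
$I{\left(m \right)} = 35$ ($I{\left(m \right)} = \left(-7\right) \left(-5\right) = 35$)
$f{\left(P \right)} = 1 - P$ ($f{\left(P \right)} = - \frac{2}{\left(P + P\right) \frac{1}{-1 + P}} P = - \frac{2}{2 P \frac{1}{-1 + P}} P = - 2 \frac{-1 + P}{2 P} P = - \frac{-1 + P}{P} P = 1 - P$)
$X = \frac{757}{4286}$ ($X = - \frac{757}{-4286} = \left(-757\right) \left(- \frac{1}{4286}\right) = \frac{757}{4286} \approx 0.17662$)
$\frac{1}{X + f{\left(I{\left(-7 \right)} \right)}} = \frac{1}{\frac{757}{4286} + \left(1 - 35\right)} = \frac{1}{\frac{757}{4286} - 34} = \frac{1}{- \frac{144967}{4286}} = - \frac{4286}{144967}$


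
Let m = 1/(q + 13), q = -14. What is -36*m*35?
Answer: 1260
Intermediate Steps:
m = -1 (m = 1/(-14 + 13) = 1/(-1) = -1)
-36*m*35 = -36*(-1)*35 = 36*35 = 1260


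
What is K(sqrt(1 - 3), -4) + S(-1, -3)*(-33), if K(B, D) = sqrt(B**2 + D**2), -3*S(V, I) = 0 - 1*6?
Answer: -66 + sqrt(14) ≈ -62.258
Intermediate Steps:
S(V, I) = 2 (S(V, I) = -(0 - 1*6)/3 = -(0 - 6)/3 = -1/3*(-6) = 2)
K(sqrt(1 - 3), -4) + S(-1, -3)*(-33) = sqrt((sqrt(1 - 3))**2 + (-4)**2) + 2*(-33) = sqrt((sqrt(-2))**2 + 16) - 66 = sqrt((I*sqrt(2))**2 + 16) - 66 = sqrt(-2 + 16) - 66 = sqrt(14) - 66 = -66 + sqrt(14)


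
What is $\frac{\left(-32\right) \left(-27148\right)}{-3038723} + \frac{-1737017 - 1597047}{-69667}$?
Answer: $\frac{10070774729360}{211698715241} \approx 47.571$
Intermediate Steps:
$\frac{\left(-32\right) \left(-27148\right)}{-3038723} + \frac{-1737017 - 1597047}{-69667} = 868736 \left(- \frac{1}{3038723}\right) + \left(-1737017 - 1597047\right) \left(- \frac{1}{69667}\right) = - \frac{868736}{3038723} - - \frac{3334064}{69667} = - \frac{868736}{3038723} + \frac{3334064}{69667} = \frac{10070774729360}{211698715241}$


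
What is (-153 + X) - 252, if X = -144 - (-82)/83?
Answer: -45485/83 ≈ -548.01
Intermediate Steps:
X = -11870/83 (X = -144 - (-82)/83 = -144 - 1*(-82/83) = -144 + 82/83 = -11870/83 ≈ -143.01)
(-153 + X) - 252 = (-153 - 11870/83) - 252 = -24569/83 - 252 = -45485/83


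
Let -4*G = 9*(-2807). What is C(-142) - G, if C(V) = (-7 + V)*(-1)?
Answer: -24667/4 ≈ -6166.8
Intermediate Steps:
C(V) = 7 - V
G = 25263/4 (G = -9*(-2807)/4 = -1/4*(-25263) = 25263/4 ≈ 6315.8)
C(-142) - G = (7 - 1*(-142)) - 1*25263/4 = (7 + 142) - 25263/4 = 149 - 25263/4 = -24667/4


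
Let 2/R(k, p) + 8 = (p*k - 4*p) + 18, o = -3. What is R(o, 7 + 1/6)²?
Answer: 144/58081 ≈ 0.0024793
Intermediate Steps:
R(k, p) = 2/(10 - 4*p + k*p) (R(k, p) = 2/(-8 + ((p*k - 4*p) + 18)) = 2/(-8 + ((k*p - 4*p) + 18)) = 2/(-8 + ((-4*p + k*p) + 18)) = 2/(-8 + (18 - 4*p + k*p)) = 2/(10 - 4*p + k*p))
R(o, 7 + 1/6)² = (2/(10 - 4*(7 + 1/6) - 3*(7 + 1/6)))² = (2/(10 - 4*(7 + ⅙) - 3*(7 + ⅙)))² = (2/(10 - 4*43/6 - 3*43/6))² = (2/(10 - 86/3 - 43/2))² = (2/(-241/6))² = (2*(-6/241))² = (-12/241)² = 144/58081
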